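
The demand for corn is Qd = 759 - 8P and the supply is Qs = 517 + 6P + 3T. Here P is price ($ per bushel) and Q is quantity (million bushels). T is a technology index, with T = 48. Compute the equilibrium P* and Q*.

P* = 7, Q* = 703

With T = 48, supply is Qs = 661 + 6P.
Equating demand and supply, 759 - 8P = 661 + 6P gives 14P = 98, so P* = 7.
From the demand curve, Q* = 759 - 8(7) = 703.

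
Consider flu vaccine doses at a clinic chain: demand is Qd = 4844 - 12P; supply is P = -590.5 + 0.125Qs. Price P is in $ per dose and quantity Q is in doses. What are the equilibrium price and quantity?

P* = 6, Q* = 4772

Rewriting in direct form: Qs = 4724 + 8P.
At equilibrium Qd = Qs, so 4844 - 12P = 4724 + 8P; collecting terms, 120 = 20P and P* = 6.
Then Q* = 4844 - 12(6) = 4772.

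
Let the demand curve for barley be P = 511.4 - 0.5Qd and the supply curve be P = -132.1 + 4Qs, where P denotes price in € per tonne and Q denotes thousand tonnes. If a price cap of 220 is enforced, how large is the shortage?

Shortage = 494.775

Rewriting in direct form: Qd = 1022.8 - 2P and Qs = 33.025 + 0.25P.
At P = 220: Qd = 582.8 and Qs = 88.025.
Shortage = Qd - Qs = 582.8 - 88.025 = 494.775.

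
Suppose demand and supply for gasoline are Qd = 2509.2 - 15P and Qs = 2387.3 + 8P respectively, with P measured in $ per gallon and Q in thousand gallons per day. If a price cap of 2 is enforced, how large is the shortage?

At P = 2: Qd = 2479.2 and Qs = 2403.3.
Shortage = Qd - Qs = 2479.2 - 2403.3 = 75.9.

Shortage = 75.9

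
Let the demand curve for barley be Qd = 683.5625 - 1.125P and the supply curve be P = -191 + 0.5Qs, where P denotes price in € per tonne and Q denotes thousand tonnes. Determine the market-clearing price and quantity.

P* = 96.5, Q* = 575

Solving each curve for Q: Qs = 382 + 2P.
The market clears where 683.5625 - 1.125P = 382 + 2P. Rearranging, 3.125P = 301.5625, hence P* = 96.5.
Then Q* = 683.5625 - 1.125(96.5) = 575.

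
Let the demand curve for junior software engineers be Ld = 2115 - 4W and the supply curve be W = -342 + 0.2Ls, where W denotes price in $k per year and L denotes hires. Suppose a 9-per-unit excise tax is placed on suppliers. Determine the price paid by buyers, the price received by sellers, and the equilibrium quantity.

Rewriting in direct form: Ls = 1710 + 5W.
The tax drives a wedge W_b - W_s = 9. Substituting W_s = W_b - 9 into supply: Ls = 1665 + 5W_b.
Set Ld = Ls: 2115 - 4W_b = 1665 + 5W_b, so 450 = 9W_b and W_b = 50.
Then W_s = 50 - 9 = 41 and L = 2115 - 4(50) = 1915.

W_b = 50, W_s = 41, L = 1915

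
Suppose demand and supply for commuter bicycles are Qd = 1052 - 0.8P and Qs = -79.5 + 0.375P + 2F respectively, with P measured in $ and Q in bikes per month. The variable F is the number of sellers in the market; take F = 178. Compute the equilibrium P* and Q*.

With F = 178, supply is Qs = 276.5 + 0.375P.
Set Qd = Qs: 1052 - 0.8P = 276.5 + 0.375P, so 775.5 = 1.175P and P* = 660.
Then Q* = 1052 - 0.8(660) = 524.

P* = 660, Q* = 524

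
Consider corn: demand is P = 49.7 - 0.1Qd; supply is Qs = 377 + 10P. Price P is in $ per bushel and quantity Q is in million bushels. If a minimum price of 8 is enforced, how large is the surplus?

Inverting to quantity form: Qd = 497 - 10P.
With P fixed at 8, quantity demanded is 417 and quantity supplied is 457.
Surplus = Qs - Qd = 457 - 417 = 40.

Surplus = 40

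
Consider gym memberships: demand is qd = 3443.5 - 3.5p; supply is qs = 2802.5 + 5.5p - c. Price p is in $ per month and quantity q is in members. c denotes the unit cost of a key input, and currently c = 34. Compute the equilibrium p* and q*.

With c = 34, supply is qs = 2768.5 + 5.5p.
The market clears where 3443.5 - 3.5p = 2768.5 + 5.5p. Rearranging, 9p = 675, hence p* = 75.
From the demand curve, q* = 3443.5 - 3.5(75) = 3181.

p* = 75, q* = 3181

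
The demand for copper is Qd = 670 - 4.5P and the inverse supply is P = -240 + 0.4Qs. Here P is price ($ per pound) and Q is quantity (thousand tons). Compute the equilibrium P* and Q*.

P* = 10, Q* = 625

In direct form, Qs = 600 + 2.5P.
Equating demand and supply, 670 - 4.5P = 600 + 2.5P gives 7P = 70, so P* = 10.
Then Q* = 670 - 4.5(10) = 625.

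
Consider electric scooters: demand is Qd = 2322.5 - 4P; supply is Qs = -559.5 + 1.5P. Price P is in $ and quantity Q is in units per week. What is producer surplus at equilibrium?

Producer surplus = 17100.75

Set Qd = Qs: 2322.5 - 4P = -559.5 + 1.5P, so 2882 = 5.5P and P* = 524.
Substitute back: Q* = 2322.5 - 4(524) = 226.5.
Supply choke price (Qs = 0): P = 373. Producer surplus = ½ × (524 - 373) × 226.5 = 17100.75.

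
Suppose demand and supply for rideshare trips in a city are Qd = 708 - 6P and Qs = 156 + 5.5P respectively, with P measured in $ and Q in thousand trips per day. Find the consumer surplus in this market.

Consumer surplus = 14700

Set Qd = Qs: 708 - 6P = 156 + 5.5P, so 552 = 11.5P and P* = 48.
From the demand curve, Q* = 708 - 6(48) = 420.
Demand choke price (Qd = 0): P = 708/6 = 118. Consumer surplus = ½ × (118 - 48) × 420 = 14700.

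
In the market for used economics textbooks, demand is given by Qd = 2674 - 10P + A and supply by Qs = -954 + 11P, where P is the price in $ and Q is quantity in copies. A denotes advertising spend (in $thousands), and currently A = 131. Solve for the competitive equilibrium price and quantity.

With A = 131, demand is Qd = 2805 - 10P.
At equilibrium Qd = Qs, so 2805 - 10P = -954 + 11P; collecting terms, 3759 = 21P and P* = 179.
Then Q* = 2805 - 10(179) = 1015.

P* = 179, Q* = 1015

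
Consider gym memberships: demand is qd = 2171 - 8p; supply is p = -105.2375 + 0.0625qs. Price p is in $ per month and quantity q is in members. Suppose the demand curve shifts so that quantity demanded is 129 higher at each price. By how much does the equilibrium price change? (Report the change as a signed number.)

Solving each curve for q: qs = 1683.8 + 16p.
Equating demand and supply, 2171 - 8p = 1683.8 + 16p gives 24p = 487.2, so p* = 20.3.
Then q* = 2171 - 8(20.3) = 2008.6.
After the shift, demand is qd = 2300 - 8p.
Re-solving, 24p = 616.2 gives p = 25.675 and q = 2094.6.
Δp = 25.675 - 20.3 = 5.375.

Δp = 5.375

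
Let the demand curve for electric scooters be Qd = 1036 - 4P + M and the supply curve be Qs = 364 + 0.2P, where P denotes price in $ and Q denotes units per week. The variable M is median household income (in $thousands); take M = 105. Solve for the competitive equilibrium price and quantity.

P* = 185, Q* = 401

With M = 105, demand is Qd = 1141 - 4P.
At equilibrium Qd = Qs, so 1141 - 4P = 364 + 0.2P; collecting terms, 777 = 4.2P and P* = 185.
Substitute back: Q* = 1141 - 4(185) = 401.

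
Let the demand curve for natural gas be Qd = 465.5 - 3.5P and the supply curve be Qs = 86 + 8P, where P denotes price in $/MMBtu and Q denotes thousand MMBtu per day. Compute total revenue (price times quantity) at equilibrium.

Equating demand and supply, 465.5 - 3.5P = 86 + 8P gives 11.5P = 379.5, so P* = 33.
Substitute back: Q* = 465.5 - 3.5(33) = 350.
Total revenue = P* × Q* = 33 × 350 = 11550.

Total revenue = 11550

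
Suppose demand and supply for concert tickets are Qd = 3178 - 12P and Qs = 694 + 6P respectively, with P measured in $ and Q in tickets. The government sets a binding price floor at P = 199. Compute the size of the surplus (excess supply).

At P = 199: Qd = 790 and Qs = 1888.
Surplus = Qs - Qd = 1888 - 790 = 1098.

Surplus = 1098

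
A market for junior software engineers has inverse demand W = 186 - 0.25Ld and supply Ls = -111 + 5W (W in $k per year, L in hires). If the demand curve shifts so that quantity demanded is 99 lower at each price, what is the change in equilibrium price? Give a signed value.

ΔW = -11

Rewriting in direct form: Ld = 744 - 4W.
Equating demand and supply, 744 - 4W = -111 + 5W gives 9W = 855, so W* = 95.
Then L* = 744 - 4(95) = 364.
After the shift, demand is Ld = 645 - 4W.
The new intersection has 756 = 9W, i.e. W = 84, L = 309.
ΔW = 84 - 95 = -11.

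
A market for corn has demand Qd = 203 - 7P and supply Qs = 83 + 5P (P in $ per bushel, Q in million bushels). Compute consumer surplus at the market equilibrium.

Set Qd = Qs: 203 - 7P = 83 + 5P, so 120 = 12P and P* = 10.
Then Q* = 203 - 7(10) = 133.
Demand choke price (Qd = 0): P = 203/7 = 29. Consumer surplus = ½ × (29 - 10) × 133 = 1263.5.

Consumer surplus = 1263.5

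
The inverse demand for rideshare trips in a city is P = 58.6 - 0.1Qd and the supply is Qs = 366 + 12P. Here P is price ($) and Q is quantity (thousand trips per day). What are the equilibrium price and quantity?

P* = 10, Q* = 486

Rewriting in direct form: Qd = 586 - 10P.
The market clears where 586 - 10P = 366 + 12P. Rearranging, 22P = 220, hence P* = 10.
Then Q* = 586 - 10(10) = 486.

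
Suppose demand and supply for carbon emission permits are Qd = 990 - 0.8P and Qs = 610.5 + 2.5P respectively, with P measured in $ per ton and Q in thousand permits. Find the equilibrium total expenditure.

Total expenditure = 103270

Set Qd = Qs: 990 - 0.8P = 610.5 + 2.5P, so 379.5 = 3.3P and P* = 115.
From the demand curve, Q* = 990 - 0.8(115) = 898.
Total expenditure = P* × Q* = 115 × 898 = 103270.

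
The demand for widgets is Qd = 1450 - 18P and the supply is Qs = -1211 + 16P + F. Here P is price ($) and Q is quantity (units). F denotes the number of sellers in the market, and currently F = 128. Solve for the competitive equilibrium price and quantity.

With F = 128, supply is Qs = -1083 + 16P.
The market clears where 1450 - 18P = -1083 + 16P. Rearranging, 34P = 2533, hence P* = 74.5.
Plugging P* into demand: Q* = 1450 - 18(74.5) = 109.

P* = 74.5, Q* = 109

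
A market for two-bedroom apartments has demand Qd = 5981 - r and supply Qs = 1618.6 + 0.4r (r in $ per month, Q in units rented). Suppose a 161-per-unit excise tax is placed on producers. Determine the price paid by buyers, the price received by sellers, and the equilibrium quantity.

r_b = 3162, r_s = 3001, Q = 2819

Producers keep r_s = r_b - 161 per unit, so supply in terms of the buyer price is Qs = 1554.2 + 0.4r_b.
Equate demand and the shifted supply: 5981 - r_b = 1554.2 + 0.4r_b, giving 1.4r_b = 4426.8, so r_b = 3162.
Then r_s = 3162 - 161 = 3001 and Q = 5981 - 3162 = 2819.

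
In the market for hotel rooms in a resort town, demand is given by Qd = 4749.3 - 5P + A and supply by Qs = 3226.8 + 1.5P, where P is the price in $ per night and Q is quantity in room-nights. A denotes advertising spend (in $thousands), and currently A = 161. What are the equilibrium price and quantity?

P* = 259, Q* = 3615.3

With A = 161, demand is Qd = 4910.3 - 5P.
Equating demand and supply, 4910.3 - 5P = 3226.8 + 1.5P gives 6.5P = 1683.5, so P* = 259.
Then Q* = 4910.3 - 5(259) = 3615.3.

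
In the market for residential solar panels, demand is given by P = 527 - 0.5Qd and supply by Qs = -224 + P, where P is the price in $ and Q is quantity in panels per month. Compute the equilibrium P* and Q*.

P* = 426, Q* = 202

Inverting to quantity form: Qd = 1054 - 2P.
The market clears where 1054 - 2P = -224 + P. Rearranging, 3P = 1278, hence P* = 426.
Then Q* = 1054 - 2(426) = 202.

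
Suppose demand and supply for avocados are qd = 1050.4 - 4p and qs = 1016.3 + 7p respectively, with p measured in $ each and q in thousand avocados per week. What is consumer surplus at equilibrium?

Equating demand and supply, 1050.4 - 4p = 1016.3 + 7p gives 11p = 34.1, so p* = 3.1.
Substitute back: q* = 1050.4 - 4(3.1) = 1038.
Demand choke price (qd = 0): p = 1050.4/4 = 262.6. Consumer surplus = ½ × (262.6 - 3.1) × 1038 = 134680.5.

Consumer surplus = 134680.5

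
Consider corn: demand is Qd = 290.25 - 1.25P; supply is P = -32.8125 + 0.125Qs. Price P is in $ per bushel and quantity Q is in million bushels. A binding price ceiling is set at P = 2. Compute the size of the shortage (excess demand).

Shortage = 9.25

Rewriting in direct form: Qs = 262.5 + 8P.
Evaluating both curves at the ceiling price 2 gives Qd = 287.75, Qs = 278.5.
Shortage = Qd - Qs = 287.75 - 278.5 = 9.25.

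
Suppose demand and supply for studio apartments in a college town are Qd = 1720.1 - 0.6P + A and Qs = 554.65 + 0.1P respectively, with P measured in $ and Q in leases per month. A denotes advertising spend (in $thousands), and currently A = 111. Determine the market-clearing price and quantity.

With A = 111, demand is Qd = 1831.1 - 0.6P.
Equating demand and supply, 1831.1 - 0.6P = 554.65 + 0.1P gives 0.7P = 1276.45, so P* = 1823.5.
Substitute back: Q* = 1831.1 - 0.6(1823.5) = 737.

P* = 1823.5, Q* = 737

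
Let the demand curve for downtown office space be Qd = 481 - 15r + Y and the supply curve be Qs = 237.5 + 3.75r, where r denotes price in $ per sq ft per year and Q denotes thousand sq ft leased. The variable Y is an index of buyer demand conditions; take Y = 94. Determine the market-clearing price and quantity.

With Y = 94, demand is Qd = 575 - 15r.
Set Qd = Qs: 575 - 15r = 237.5 + 3.75r, so 337.5 = 18.75r and r* = 18.
Plugging r* into demand: Q* = 575 - 15(18) = 305.

r* = 18, Q* = 305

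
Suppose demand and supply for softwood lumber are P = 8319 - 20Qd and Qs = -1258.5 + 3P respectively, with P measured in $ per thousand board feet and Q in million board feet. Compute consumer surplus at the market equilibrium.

In direct form, Qd = 415.95 - 0.05P.
Set Qd = Qs: 415.95 - 0.05P = -1258.5 + 3P, so 1674.45 = 3.05P and P* = 549.
Then Q* = 415.95 - 0.05(549) = 388.5.
Demand choke price (Qd = 0): P = 415.95/0.05 = 8319. Consumer surplus = ½ × (8319 - 549) × 388.5 = 1509322.5.

Consumer surplus = 1509322.5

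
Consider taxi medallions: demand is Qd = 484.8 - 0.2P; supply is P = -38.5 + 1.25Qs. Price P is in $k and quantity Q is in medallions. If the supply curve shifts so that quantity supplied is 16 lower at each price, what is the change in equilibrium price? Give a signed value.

ΔP = 16

Inverting to quantity form: Qs = 30.8 + 0.8P.
The market clears where 484.8 - 0.2P = 30.8 + 0.8P. Rearranging, P = 454, hence P* = 454.
Then Q* = 484.8 - 0.2(454) = 394.
After the shift, supply is Qs = 14.8 + 0.8P.
New equilibrium: 470 = P, so P = 470 and Q = 390.8.
ΔP = 470 - 454 = 16.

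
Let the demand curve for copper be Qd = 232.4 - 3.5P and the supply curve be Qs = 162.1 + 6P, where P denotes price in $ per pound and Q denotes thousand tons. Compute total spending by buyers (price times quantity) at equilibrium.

Total spending by buyers = 1528.1

The market clears where 232.4 - 3.5P = 162.1 + 6P. Rearranging, 9.5P = 70.3, hence P* = 7.4.
Then Q* = 232.4 - 3.5(7.4) = 206.5.
Total spending by buyers = P* × Q* = 7.4 × 206.5 = 1528.1.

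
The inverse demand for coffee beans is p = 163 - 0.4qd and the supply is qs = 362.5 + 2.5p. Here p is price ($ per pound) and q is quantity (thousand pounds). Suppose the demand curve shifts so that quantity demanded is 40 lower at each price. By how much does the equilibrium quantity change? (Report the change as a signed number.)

Δq = -20

Inverting to quantity form: qd = 407.5 - 2.5p.
Set qd = qs: 407.5 - 2.5p = 362.5 + 2.5p, so 45 = 5p and p* = 9.
Substitute back: q* = 407.5 - 2.5(9) = 385.
After the shift, demand is qd = 367.5 - 2.5p.
Re-solving, 5p = 5 gives p = 1 and q = 365.
Δq = 365 - 385 = -20.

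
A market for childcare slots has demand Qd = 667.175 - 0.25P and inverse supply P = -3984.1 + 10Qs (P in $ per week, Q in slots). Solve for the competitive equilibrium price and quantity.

P* = 767.9, Q* = 475.2

Solving each curve for Q: Qs = 398.41 + 0.1P.
The market clears where 667.175 - 0.25P = 398.41 + 0.1P. Rearranging, 0.35P = 268.765, hence P* = 767.9.
Plugging P* into demand: Q* = 667.175 - 0.25(767.9) = 475.2.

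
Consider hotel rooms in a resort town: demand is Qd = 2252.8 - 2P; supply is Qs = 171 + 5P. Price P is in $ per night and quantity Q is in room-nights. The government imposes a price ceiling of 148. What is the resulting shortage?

At P = 148: Qd = 1956.8 and Qs = 911.
Shortage = Qd - Qs = 1956.8 - 911 = 1045.8.

Shortage = 1045.8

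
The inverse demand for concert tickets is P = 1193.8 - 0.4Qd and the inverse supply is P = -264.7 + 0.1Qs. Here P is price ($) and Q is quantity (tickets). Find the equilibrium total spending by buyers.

Total spending by buyers = 78759

In direct form, Qd = 2984.5 - 2.5P and Qs = 2647 + 10P.
The market clears where 2984.5 - 2.5P = 2647 + 10P. Rearranging, 12.5P = 337.5, hence P* = 27.
Substitute back: Q* = 2984.5 - 2.5(27) = 2917.
Total spending by buyers = P* × Q* = 27 × 2917 = 78759.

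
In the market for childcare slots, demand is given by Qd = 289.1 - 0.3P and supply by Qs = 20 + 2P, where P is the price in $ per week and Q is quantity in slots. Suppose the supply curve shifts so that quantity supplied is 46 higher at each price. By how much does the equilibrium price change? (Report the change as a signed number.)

The market clears where 289.1 - 0.3P = 20 + 2P. Rearranging, 2.3P = 269.1, hence P* = 117.
From the demand curve, Q* = 289.1 - 0.3(117) = 254.
After the shift, supply is Qs = 66 + 2P.
The new intersection has 223.1 = 2.3P, i.e. P = 97, Q = 260.
ΔP = 97 - 117 = -20.

ΔP = -20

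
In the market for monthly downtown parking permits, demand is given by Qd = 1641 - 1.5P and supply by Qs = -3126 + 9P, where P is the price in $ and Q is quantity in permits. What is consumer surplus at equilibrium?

The market clears where 1641 - 1.5P = -3126 + 9P. Rearranging, 10.5P = 4767, hence P* = 454.
Then Q* = 1641 - 1.5(454) = 960.
Demand choke price (Qd = 0): P = 1641/1.5 = 1094. Consumer surplus = ½ × (1094 - 454) × 960 = 307200.

Consumer surplus = 307200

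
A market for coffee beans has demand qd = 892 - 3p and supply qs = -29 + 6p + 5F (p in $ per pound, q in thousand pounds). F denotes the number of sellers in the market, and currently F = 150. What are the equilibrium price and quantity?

p* = 19, q* = 835

With F = 150, supply is qs = 721 + 6p.
Equating demand and supply, 892 - 3p = 721 + 6p gives 9p = 171, so p* = 19.
Then q* = 892 - 3(19) = 835.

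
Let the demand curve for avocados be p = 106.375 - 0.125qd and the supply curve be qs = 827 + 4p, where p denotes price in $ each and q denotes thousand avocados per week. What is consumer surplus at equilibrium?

Rewriting in direct form: qd = 851 - 8p.
At equilibrium qd = qs, so 851 - 8p = 827 + 4p; collecting terms, 24 = 12p and p* = 2.
Substitute back: q* = 851 - 8(2) = 835.
Demand choke price (qd = 0): p = 851/8 = 106.375. Consumer surplus = ½ × (106.375 - 2) × 835 = 43576.5625.

Consumer surplus = 43576.5625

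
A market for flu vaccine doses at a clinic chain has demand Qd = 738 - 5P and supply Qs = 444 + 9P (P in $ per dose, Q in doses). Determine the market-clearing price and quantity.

Set Qd = Qs: 738 - 5P = 444 + 9P, so 294 = 14P and P* = 21.
Substitute back: Q* = 738 - 5(21) = 633.

P* = 21, Q* = 633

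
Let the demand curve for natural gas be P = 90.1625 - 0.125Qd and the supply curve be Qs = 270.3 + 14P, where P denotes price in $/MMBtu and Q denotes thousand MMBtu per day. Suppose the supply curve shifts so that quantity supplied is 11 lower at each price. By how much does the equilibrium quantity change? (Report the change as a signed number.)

ΔQ = -4

Rewriting in direct form: Qd = 721.3 - 8P.
Set Qd = Qs: 721.3 - 8P = 270.3 + 14P, so 451 = 22P and P* = 20.5.
Substitute back: Q* = 721.3 - 8(20.5) = 557.3.
After the shift, supply is Qs = 259.3 + 14P.
New equilibrium: 462 = 22P, so P = 21 and Q = 553.3.
ΔQ = 553.3 - 557.3 = -4.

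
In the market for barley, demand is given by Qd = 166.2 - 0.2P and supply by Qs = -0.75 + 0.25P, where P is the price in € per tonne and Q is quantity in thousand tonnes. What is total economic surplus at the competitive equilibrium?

Total surplus = 38088

Set Qd = Qs: 166.2 - 0.2P = -0.75 + 0.25P, so 166.95 = 0.45P and P* = 371.
Plugging P* into demand: Q* = 166.2 - 0.2(371) = 92.
Demand choke price = 831; supply choke price = 3. CS = ½(831 - 371)(92) = 21160; PS = ½(371 - 3)(92) = 16928. Total surplus = 38088.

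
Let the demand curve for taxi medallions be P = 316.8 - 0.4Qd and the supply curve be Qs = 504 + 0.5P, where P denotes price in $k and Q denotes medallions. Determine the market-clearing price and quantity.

Solving each curve for Q: Qd = 792 - 2.5P.
Equating demand and supply, 792 - 2.5P = 504 + 0.5P gives 3P = 288, so P* = 96.
Then Q* = 792 - 2.5(96) = 552.

P* = 96, Q* = 552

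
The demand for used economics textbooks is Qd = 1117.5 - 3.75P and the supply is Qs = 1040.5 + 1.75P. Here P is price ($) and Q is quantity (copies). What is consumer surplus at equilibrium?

Consumer surplus = 151230

At equilibrium Qd = Qs, so 1117.5 - 3.75P = 1040.5 + 1.75P; collecting terms, 77 = 5.5P and P* = 14.
Plugging P* into demand: Q* = 1117.5 - 3.75(14) = 1065.
Demand choke price (Qd = 0): P = 1117.5/3.75 = 298. Consumer surplus = ½ × (298 - 14) × 1065 = 151230.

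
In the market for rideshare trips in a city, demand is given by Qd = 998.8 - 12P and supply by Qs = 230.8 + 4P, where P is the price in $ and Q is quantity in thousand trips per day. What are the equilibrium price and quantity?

The market clears where 998.8 - 12P = 230.8 + 4P. Rearranging, 16P = 768, hence P* = 48.
From the demand curve, Q* = 998.8 - 12(48) = 422.8.

P* = 48, Q* = 422.8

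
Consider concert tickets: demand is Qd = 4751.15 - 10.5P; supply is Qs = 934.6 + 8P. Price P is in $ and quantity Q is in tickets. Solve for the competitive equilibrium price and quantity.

At equilibrium Qd = Qs, so 4751.15 - 10.5P = 934.6 + 8P; collecting terms, 3816.55 = 18.5P and P* = 206.3.
Then Q* = 4751.15 - 10.5(206.3) = 2585.

P* = 206.3, Q* = 2585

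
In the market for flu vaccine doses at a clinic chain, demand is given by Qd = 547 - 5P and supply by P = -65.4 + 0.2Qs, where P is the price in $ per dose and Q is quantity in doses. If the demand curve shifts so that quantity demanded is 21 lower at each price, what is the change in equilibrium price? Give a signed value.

Rewriting in direct form: Qs = 327 + 5P.
At equilibrium Qd = Qs, so 547 - 5P = 327 + 5P; collecting terms, 220 = 10P and P* = 22.
Plugging P* into demand: Q* = 547 - 5(22) = 437.
After the shift, demand is Qd = 526 - 5P.
New equilibrium: 199 = 10P, so P = 19.9 and Q = 426.5.
ΔP = 19.9 - 22 = -2.1.

ΔP = -2.1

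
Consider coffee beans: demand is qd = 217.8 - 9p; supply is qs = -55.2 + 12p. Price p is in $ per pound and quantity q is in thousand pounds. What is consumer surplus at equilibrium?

Consumer surplus = 564.48

At equilibrium qd = qs, so 217.8 - 9p = -55.2 + 12p; collecting terms, 273 = 21p and p* = 13.
Then q* = 217.8 - 9(13) = 100.8.
Demand choke price (qd = 0): p = 217.8/9 = 24.2. Consumer surplus = ½ × (24.2 - 13) × 100.8 = 564.48.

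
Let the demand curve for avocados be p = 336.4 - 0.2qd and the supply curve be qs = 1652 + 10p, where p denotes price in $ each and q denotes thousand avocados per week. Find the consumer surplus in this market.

In direct form, qd = 1682 - 5p.
Equating demand and supply, 1682 - 5p = 1652 + 10p gives 15p = 30, so p* = 2.
Then q* = 1682 - 5(2) = 1672.
Demand choke price (qd = 0): p = 1682/5 = 336.4. Consumer surplus = ½ × (336.4 - 2) × 1672 = 279558.4.

Consumer surplus = 279558.4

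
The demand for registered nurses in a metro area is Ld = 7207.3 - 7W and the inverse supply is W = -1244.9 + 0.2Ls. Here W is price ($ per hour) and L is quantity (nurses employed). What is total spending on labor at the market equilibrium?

Total spending on labor = 543324.6

In direct form, Ls = 6224.5 + 5W.
Set Ld = Ls: 7207.3 - 7W = 6224.5 + 5W, so 982.8 = 12W and W* = 81.9.
Plugging W* into demand: L* = 7207.3 - 7(81.9) = 6634.
Total spending on labor = W* × L* = 81.9 × 6634 = 543324.6.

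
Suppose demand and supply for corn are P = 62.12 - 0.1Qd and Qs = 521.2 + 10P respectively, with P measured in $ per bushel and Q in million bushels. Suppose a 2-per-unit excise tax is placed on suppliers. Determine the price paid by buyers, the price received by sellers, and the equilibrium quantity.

Solving each curve for Q: Qd = 621.2 - 10P.
Suppliers keep P_s = P_b - 2 per unit, so supply in terms of the buyer price is Qs = 501.2 + 10P_b.
Set Qd = Qs: 621.2 - 10P_b = 501.2 + 10P_b, so 120 = 20P_b and P_b = 6.
Then P_s = 6 - 2 = 4 and Q = 621.2 - 10(6) = 561.2.

P_b = 6, P_s = 4, Q = 561.2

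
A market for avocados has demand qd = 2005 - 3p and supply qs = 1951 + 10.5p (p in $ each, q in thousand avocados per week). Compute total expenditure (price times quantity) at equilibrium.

Total expenditure = 7972

Equating demand and supply, 2005 - 3p = 1951 + 10.5p gives 13.5p = 54, so p* = 4.
Plugging p* into demand: q* = 2005 - 3(4) = 1993.
Total expenditure = p* × q* = 4 × 1993 = 7972.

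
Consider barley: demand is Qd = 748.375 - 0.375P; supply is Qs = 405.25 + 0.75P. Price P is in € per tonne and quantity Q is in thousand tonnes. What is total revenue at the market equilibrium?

Total revenue = 193370

Set Qd = Qs: 748.375 - 0.375P = 405.25 + 0.75P, so 343.125 = 1.125P and P* = 305.
From the demand curve, Q* = 748.375 - 0.375(305) = 634.
Total revenue = P* × Q* = 305 × 634 = 193370.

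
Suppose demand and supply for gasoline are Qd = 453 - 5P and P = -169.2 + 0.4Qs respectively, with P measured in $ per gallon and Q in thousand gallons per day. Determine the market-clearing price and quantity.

In direct form, Qs = 423 + 2.5P.
Set Qd = Qs: 453 - 5P = 423 + 2.5P, so 30 = 7.5P and P* = 4.
From the demand curve, Q* = 453 - 5(4) = 433.

P* = 4, Q* = 433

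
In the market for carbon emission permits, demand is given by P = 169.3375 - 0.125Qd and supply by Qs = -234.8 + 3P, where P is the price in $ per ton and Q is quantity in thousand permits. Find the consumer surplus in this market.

Consumer surplus = 2467.605625

Inverting to quantity form: Qd = 1354.7 - 8P.
Equating demand and supply, 1354.7 - 8P = -234.8 + 3P gives 11P = 1589.5, so P* = 144.5.
From the demand curve, Q* = 1354.7 - 8(144.5) = 198.7.
Demand choke price (Qd = 0): P = 1354.7/8 = 169.3375. Consumer surplus = ½ × (169.3375 - 144.5) × 198.7 = 2467.605625.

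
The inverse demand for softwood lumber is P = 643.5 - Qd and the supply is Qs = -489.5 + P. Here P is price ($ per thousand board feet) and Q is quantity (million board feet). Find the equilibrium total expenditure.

Total expenditure = 43620.5

Rewriting in direct form: Qd = 643.5 - P.
Equating demand and supply, 643.5 - P = -489.5 + P gives 2P = 1133, so P* = 566.5.
Then Q* = 643.5 - 566.5 = 77.
Total expenditure = P* × Q* = 566.5 × 77 = 43620.5.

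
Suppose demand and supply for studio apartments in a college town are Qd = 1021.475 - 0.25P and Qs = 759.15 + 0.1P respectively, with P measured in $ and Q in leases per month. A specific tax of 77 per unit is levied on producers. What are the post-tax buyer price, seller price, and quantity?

The tax drives a wedge P_b - P_s = 77. Substituting P_s = P_b - 77 into supply: Qs = 751.45 + 0.1P_b.
Equate demand and the shifted supply: 1021.475 - 0.25P_b = 751.45 + 0.1P_b, giving 0.35P_b = 270.025, so P_b = 771.5.
Then P_s = 771.5 - 77 = 694.5 and Q = 1021.475 - 0.25(771.5) = 828.6.

P_b = 771.5, P_s = 694.5, Q = 828.6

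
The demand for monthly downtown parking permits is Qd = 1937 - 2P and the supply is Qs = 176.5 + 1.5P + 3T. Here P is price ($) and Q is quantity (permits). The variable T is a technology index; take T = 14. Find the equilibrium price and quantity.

P* = 491, Q* = 955

With T = 14, supply is Qs = 218.5 + 1.5P.
Equating demand and supply, 1937 - 2P = 218.5 + 1.5P gives 3.5P = 1718.5, so P* = 491.
Then Q* = 1937 - 2(491) = 955.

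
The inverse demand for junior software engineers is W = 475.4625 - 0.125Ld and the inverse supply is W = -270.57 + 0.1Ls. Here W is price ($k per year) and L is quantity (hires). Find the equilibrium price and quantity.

W* = 61, L* = 3315.7

Solving each curve for L: Ld = 3803.7 - 8W and Ls = 2705.7 + 10W.
At equilibrium Ld = Ls, so 3803.7 - 8W = 2705.7 + 10W; collecting terms, 1098 = 18W and W* = 61.
Substitute back: L* = 3803.7 - 8(61) = 3315.7.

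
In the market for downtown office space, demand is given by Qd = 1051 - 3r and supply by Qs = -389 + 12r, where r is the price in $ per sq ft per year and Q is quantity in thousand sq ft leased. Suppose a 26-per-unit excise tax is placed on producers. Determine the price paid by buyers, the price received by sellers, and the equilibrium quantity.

r_b = 116.8, r_s = 90.8, Q = 700.6

The tax drives a wedge r_b - r_s = 26. Substituting r_s = r_b - 26 into supply: Qs = -701 + 12r_b.
Equate demand and the shifted supply: 1051 - 3r_b = -701 + 12r_b, giving 15r_b = 1752, so r_b = 116.8.
Then r_s = 116.8 - 26 = 90.8 and Q = 1051 - 3(116.8) = 700.6.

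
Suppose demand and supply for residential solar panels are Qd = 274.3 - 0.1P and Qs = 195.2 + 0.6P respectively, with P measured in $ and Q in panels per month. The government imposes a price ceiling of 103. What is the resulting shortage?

Shortage = 7

With P fixed at 103, quantity demanded is 264 and quantity supplied is 257.
Shortage = Qd - Qs = 264 - 257 = 7.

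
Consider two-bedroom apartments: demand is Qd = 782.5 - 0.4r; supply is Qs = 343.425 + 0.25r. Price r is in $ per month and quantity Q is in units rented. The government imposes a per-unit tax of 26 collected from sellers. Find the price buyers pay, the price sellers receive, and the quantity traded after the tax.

r_b = 685.5, r_s = 659.5, Q = 508.3

The tax drives a wedge r_b - r_s = 26. Substituting r_s = r_b - 26 into supply: Qs = 336.925 + 0.25r_b.
Market clearing requires 782.5 - 0.4r_b = 336.925 + 0.25r_b; hence 445.575 = 0.65r_b and r_b = 685.5.
Then r_s = 685.5 - 26 = 659.5 and Q = 782.5 - 0.4(685.5) = 508.3.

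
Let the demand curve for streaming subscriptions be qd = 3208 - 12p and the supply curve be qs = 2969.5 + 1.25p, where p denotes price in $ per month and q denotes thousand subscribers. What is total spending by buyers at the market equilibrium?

Set qd = qs: 3208 - 12p = 2969.5 + 1.25p, so 238.5 = 13.25p and p* = 18.
From the demand curve, q* = 3208 - 12(18) = 2992.
Total spending by buyers = p* × q* = 18 × 2992 = 53856.

Total spending by buyers = 53856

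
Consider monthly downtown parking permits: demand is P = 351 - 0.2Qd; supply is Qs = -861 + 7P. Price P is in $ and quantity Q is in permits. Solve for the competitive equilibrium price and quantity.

Inverting to quantity form: Qd = 1755 - 5P.
At equilibrium Qd = Qs, so 1755 - 5P = -861 + 7P; collecting terms, 2616 = 12P and P* = 218.
Then Q* = 1755 - 5(218) = 665.

P* = 218, Q* = 665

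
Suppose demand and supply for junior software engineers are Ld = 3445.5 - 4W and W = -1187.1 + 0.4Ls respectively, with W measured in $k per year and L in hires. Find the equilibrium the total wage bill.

Solving each curve for L: Ls = 2967.75 + 2.5W.
Set Ld = Ls: 3445.5 - 4W = 2967.75 + 2.5W, so 477.75 = 6.5W and W* = 73.5.
Then L* = 3445.5 - 4(73.5) = 3151.5.
The total wage bill = W* × L* = 73.5 × 3151.5 = 231635.25.

The total wage bill = 231635.25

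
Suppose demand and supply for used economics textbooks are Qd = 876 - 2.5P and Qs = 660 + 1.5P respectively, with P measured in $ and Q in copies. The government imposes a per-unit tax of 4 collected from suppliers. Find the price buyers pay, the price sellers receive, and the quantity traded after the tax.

With a tax of 4 on suppliers, they supply based on the net price P_s = P_b - 4, so Qs = 654 + 1.5P_b.
Equate demand and the shifted supply: 876 - 2.5P_b = 654 + 1.5P_b, giving 4P_b = 222, so P_b = 55.5.
So P_s = 51.5 and the quantity traded is Q = 876 - 2.5(55.5) = 737.25.

P_b = 55.5, P_s = 51.5, Q = 737.25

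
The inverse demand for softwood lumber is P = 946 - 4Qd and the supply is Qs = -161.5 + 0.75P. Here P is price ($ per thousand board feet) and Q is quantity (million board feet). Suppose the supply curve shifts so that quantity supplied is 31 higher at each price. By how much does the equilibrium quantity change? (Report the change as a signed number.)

Rewriting in direct form: Qd = 236.5 - 0.25P.
The market clears where 236.5 - 0.25P = -161.5 + 0.75P. Rearranging, P = 398, hence P* = 398.
Substitute back: Q* = 236.5 - 0.25(398) = 137.
After the shift, supply is Qs = -130.5 + 0.75P.
New equilibrium: 367 = P, so P = 367 and Q = 144.75.
ΔQ = 144.75 - 137 = 7.75.

ΔQ = 7.75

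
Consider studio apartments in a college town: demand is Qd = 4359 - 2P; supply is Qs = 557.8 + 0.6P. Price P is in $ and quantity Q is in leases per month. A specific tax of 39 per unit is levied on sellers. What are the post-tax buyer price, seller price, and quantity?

P_b = 1471, P_s = 1432, Q = 1417

With a tax of 39 on sellers, they supply based on the net price P_s = P_b - 39, so Qs = 534.4 + 0.6P_b.
Set Qd = Qs: 4359 - 2P_b = 534.4 + 0.6P_b, so 3824.6 = 2.6P_b and P_b = 1471.
Then P_s = 1471 - 39 = 1432 and Q = 4359 - 2(1471) = 1417.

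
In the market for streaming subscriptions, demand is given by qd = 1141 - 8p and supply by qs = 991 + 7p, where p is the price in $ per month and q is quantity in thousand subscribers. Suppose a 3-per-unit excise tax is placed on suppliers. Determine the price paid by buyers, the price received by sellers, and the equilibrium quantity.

With a tax of 3 on suppliers, they supply based on the net price p_s = p_b - 3, so qs = 970 + 7p_b.
Equate demand and the shifted supply: 1141 - 8p_b = 970 + 7p_b, giving 15p_b = 171, so p_b = 11.4.
So p_s = 8.4 and the quantity traded is q = 1141 - 8(11.4) = 1049.8.

p_b = 11.4, p_s = 8.4, q = 1049.8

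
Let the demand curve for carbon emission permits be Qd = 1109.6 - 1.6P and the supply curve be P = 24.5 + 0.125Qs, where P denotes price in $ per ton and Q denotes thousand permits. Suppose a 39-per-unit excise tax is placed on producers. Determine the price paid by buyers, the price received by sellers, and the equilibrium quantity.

P_b = 168.5, P_s = 129.5, Q = 840

Rewriting in direct form: Qs = -196 + 8P.
Producers keep P_s = P_b - 39 per unit, so supply in terms of the buyer price is Qs = -508 + 8P_b.
Set Qd = Qs: 1109.6 - 1.6P_b = -508 + 8P_b, so 1617.6 = 9.6P_b and P_b = 168.5.
Then P_s = 168.5 - 39 = 129.5 and Q = 1109.6 - 1.6(168.5) = 840.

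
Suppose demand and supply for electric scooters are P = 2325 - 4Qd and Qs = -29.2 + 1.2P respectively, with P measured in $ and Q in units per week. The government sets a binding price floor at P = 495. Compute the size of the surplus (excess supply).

Surplus = 107.3

Solving each curve for Q: Qd = 581.25 - 0.25P.
Evaluating both curves at the floor price 495 gives Qd = 457.5, Qs = 564.8.
Surplus = Qs - Qd = 564.8 - 457.5 = 107.3.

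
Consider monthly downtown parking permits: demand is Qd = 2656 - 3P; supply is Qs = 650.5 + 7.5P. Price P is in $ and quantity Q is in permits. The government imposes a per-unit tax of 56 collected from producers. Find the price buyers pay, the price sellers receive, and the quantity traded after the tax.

P_b = 231, P_s = 175, Q = 1963

With a tax of 56 on producers, they supply based on the net price P_s = P_b - 56, so Qs = 230.5 + 7.5P_b.
Equate demand and the shifted supply: 2656 - 3P_b = 230.5 + 7.5P_b, giving 10.5P_b = 2425.5, so P_b = 231.
So P_s = 175 and the quantity traded is Q = 2656 - 3(231) = 1963.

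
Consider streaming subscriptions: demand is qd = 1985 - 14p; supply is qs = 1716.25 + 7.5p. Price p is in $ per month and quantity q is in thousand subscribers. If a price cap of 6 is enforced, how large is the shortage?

Evaluating both curves at the ceiling price 6 gives qd = 1901, qs = 1761.25.
Shortage = qd - qs = 1901 - 1761.25 = 139.75.

Shortage = 139.75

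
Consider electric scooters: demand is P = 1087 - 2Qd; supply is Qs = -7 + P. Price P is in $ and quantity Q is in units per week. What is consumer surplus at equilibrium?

Inverting to quantity form: Qd = 543.5 - 0.5P.
The market clears where 543.5 - 0.5P = -7 + P. Rearranging, 1.5P = 550.5, hence P* = 367.
Plugging P* into demand: Q* = 543.5 - 0.5(367) = 360.
Demand choke price (Qd = 0): P = 543.5/0.5 = 1087. Consumer surplus = ½ × (1087 - 367) × 360 = 129600.

Consumer surplus = 129600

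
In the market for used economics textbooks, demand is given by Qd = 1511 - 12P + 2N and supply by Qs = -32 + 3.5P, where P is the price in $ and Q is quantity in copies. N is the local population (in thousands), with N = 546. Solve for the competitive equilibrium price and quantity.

With N = 546, demand is Qd = 2603 - 12P.
Equating demand and supply, 2603 - 12P = -32 + 3.5P gives 15.5P = 2635, so P* = 170.
From the demand curve, Q* = 2603 - 12(170) = 563.

P* = 170, Q* = 563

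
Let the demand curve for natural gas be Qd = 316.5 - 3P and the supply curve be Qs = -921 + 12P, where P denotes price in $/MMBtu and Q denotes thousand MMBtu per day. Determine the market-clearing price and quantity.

At equilibrium Qd = Qs, so 316.5 - 3P = -921 + 12P; collecting terms, 1237.5 = 15P and P* = 82.5.
From the demand curve, Q* = 316.5 - 3(82.5) = 69.

P* = 82.5, Q* = 69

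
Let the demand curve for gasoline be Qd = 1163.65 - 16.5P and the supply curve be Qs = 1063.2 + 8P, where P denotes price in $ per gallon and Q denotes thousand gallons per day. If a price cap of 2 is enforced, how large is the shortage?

Evaluating both curves at the ceiling price 2 gives Qd = 1130.65, Qs = 1079.2.
Shortage = Qd - Qs = 1130.65 - 1079.2 = 51.45.

Shortage = 51.45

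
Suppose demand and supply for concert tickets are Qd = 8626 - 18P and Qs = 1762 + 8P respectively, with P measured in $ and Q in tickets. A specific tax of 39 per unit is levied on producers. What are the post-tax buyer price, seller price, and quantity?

P_b = 276, P_s = 237, Q = 3658

Producers keep P_s = P_b - 39 per unit, so supply in terms of the buyer price is Qs = 1450 + 8P_b.
Set Qd = Qs: 8626 - 18P_b = 1450 + 8P_b, so 7176 = 26P_b and P_b = 276.
Then P_s = 276 - 39 = 237 and Q = 8626 - 18(276) = 3658.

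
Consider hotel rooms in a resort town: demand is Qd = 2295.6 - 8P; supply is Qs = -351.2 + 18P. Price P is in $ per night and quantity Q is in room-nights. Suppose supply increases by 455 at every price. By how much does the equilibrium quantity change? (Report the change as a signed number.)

ΔQ = 140

Set Qd = Qs: 2295.6 - 8P = -351.2 + 18P, so 2646.8 = 26P and P* = 101.8.
Substitute back: Q* = 2295.6 - 8(101.8) = 1481.2.
After the shift, supply is Qs = 103.8 + 18P.
Re-solving, 26P = 2191.8 gives P = 84.3 and Q = 1621.2.
ΔQ = 1621.2 - 1481.2 = 140.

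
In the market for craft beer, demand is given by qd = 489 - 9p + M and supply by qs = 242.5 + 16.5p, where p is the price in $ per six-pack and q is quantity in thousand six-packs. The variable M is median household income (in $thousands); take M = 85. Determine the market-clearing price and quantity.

p* = 13, q* = 457

With M = 85, demand is qd = 574 - 9p.
At equilibrium qd = qs, so 574 - 9p = 242.5 + 16.5p; collecting terms, 331.5 = 25.5p and p* = 13.
Plugging p* into demand: q* = 574 - 9(13) = 457.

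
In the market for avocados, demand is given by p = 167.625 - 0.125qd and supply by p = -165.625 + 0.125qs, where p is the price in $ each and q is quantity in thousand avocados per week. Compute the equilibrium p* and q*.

p* = 1, q* = 1333

In direct form, qd = 1341 - 8p and qs = 1325 + 8p.
At equilibrium qd = qs, so 1341 - 8p = 1325 + 8p; collecting terms, 16 = 16p and p* = 1.
Substitute back: q* = 1341 - 8(1) = 1333.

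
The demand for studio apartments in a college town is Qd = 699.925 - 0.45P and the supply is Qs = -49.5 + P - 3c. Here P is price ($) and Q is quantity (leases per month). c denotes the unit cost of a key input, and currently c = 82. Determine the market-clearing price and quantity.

P* = 686.5, Q* = 391

With c = 82, supply is Qs = -295.5 + P.
The market clears where 699.925 - 0.45P = -295.5 + P. Rearranging, 1.45P = 995.425, hence P* = 686.5.
Plugging P* into demand: Q* = 699.925 - 0.45(686.5) = 391.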